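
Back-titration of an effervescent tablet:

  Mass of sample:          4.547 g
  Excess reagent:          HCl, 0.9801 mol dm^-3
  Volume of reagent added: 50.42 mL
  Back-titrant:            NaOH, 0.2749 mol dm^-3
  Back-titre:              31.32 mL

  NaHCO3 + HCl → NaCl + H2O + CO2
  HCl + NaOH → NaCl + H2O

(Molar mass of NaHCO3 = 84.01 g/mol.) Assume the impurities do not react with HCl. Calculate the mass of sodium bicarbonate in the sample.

3.428 g

n(HCl) added = 0.05042 × 0.9801 = 0.04942 mol
n(NaOH) used in back-titration = 0.03132 × 0.2749 = 8.610 × 10^-3 mol
n(HCl) left over = 8.610 × 10^-3 mol (1:1 ratio)
n(HCl) consumed by analyte = 0.04942 − 8.610 × 10^-3 = 0.04081 mol
n(NaHCO3) = 0.04081 mol (1:1 ratio)
mass of NaHCO3 = 0.04081 × 84.01 = 3.428 g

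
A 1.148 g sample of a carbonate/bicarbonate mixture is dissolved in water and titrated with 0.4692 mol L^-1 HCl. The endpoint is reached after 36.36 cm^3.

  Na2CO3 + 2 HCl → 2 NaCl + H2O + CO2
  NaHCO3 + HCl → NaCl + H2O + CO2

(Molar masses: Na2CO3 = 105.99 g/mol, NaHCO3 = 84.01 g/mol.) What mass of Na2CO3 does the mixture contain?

n(HCl) = 0.03636 × 0.4692 = 0.01706 mol
Let x = n(Na2CO3), y = n(NaHCO3).
Titrant: 2x + 1y = 0.01706;  mass: 105.99x + 84.01y = 1.148
Solving, x = 4.598 × 10^-3 mol, y = 7.864 × 10^-3 mol
mass of Na2CO3 = 4.598 × 10^-3 × 105.99 = 0.4874 g

0.4874 g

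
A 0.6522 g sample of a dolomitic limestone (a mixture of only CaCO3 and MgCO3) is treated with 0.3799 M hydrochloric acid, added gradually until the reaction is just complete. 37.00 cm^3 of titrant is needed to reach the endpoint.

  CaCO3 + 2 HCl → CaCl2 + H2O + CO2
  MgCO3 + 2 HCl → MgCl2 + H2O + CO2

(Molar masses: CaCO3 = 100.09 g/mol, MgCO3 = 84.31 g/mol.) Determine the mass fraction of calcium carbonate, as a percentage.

n(HCl) = 0.03700 × 0.3799 = 0.01406 mol
Let x = n(CaCO3), y = n(MgCO3).
Titrant: 2x + 2y = 0.01406;  mass: 100.09x + 84.31y = 0.6522
Solving, x = 3.781 × 10^-3 mol, y = 3.248 × 10^-3 mol
mass of CaCO3 = 3.781 × 10^-3 × 100.09 = 0.3784 g
% CaCO3 = 0.3784 / 0.6522 × 100 = 58.02 %

58.02 %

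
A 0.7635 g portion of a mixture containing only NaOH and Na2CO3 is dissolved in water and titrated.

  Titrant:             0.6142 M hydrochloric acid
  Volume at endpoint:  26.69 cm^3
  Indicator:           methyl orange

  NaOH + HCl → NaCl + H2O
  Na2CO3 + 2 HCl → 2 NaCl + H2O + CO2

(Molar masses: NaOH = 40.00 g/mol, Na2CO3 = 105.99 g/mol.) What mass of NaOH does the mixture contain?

0.3240 g

n(HCl) = 0.02669 × 0.6142 = 0.01639 mol
Let x = n(NaOH), y = n(Na2CO3).
Titrant: 1x + 2y = 0.01639;  mass: 40.00x + 105.99y = 0.7635
Solving, x = 8.099 × 10^-3 mol, y = 4.147 × 10^-3 mol
mass of NaOH = 8.099 × 10^-3 × 40.00 = 0.3240 g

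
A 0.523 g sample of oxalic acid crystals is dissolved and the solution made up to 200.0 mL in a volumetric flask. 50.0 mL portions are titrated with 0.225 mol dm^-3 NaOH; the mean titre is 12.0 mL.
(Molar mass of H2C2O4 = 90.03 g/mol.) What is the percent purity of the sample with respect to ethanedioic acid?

93.0 %

H2C2O4 + 2 NaOH → Na2C2O4 + 2 H2O
n(NaOH) per titration = 0.0120 × 0.225 = 2.70 × 10^-3 mol
From the 1:2 ratio, n(H2C2O4) in each aliquot = 1/2 × 2.70 × 10^-3 = 1.35 × 10^-3 mol
n(H2C2O4) in the whole flask = 1.35 × 10^-3 × 200.0/50.0 = 5.40 × 10^-3 mol
mass of H2C2O4 = 5.40 × 10^-3 × 90.03 = 0.486 g
% H2C2O4 = 0.486 / 0.523 × 100 = 93.0 %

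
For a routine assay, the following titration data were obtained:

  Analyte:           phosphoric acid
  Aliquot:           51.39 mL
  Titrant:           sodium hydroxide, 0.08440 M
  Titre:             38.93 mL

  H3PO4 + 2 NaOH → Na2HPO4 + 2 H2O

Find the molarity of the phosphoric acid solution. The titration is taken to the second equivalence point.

0.03197 M

n(NaOH) = 0.03893 L × 0.08440 mol/L = 3.286 × 10^-3 mol
From the 1:2 mole ratio, n(H3PO4) = 1/2 × 3.286 × 10^-3 = 1.643 × 10^-3 mol
[H3PO4] = 1.643 × 10^-3 mol / 0.05139 L = 0.03197 mol/L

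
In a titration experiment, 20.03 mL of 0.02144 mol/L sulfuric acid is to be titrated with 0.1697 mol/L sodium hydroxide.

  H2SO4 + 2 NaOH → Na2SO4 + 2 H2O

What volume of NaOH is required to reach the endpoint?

5.061 mL

n(H2SO4) = 0.02003 L × 0.02144 mol/L = 4.294 × 10^-4 mol
From the 2:1 stoichiometry, n(NaOH) = 2/1 × 4.294 × 10^-4 = 8.589 × 10^-4 mol
V(NaOH) = 8.589 × 10^-4 mol / 0.1697 mol/L = 0.005061 L = 5.061 mL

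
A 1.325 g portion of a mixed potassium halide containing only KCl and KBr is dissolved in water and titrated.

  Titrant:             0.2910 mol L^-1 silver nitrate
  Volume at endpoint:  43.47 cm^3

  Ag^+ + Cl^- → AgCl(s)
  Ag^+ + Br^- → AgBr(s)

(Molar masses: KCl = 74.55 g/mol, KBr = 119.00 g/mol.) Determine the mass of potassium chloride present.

n(AgNO3) = 0.04347 × 0.2910 = 0.01265 mol
Let x = n(KCl), y = n(KBr).
Titrant: 1x + 1y = 0.01265;  mass: 74.55x + 119.00y = 1.325
Solving, x = 4.057 × 10^-3 mol, y = 8.593 × 10^-3 mol
mass of KCl = 4.057 × 10^-3 × 74.55 = 0.3024 g

0.3024 g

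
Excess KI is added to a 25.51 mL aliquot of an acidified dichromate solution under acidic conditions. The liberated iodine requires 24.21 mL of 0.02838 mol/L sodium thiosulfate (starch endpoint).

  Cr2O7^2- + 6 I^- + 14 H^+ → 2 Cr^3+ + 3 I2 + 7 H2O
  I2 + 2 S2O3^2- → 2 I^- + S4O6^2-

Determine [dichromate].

n(S2O3^2-) = 0.02421 × 0.02838 = 6.871 × 10^-4 mol
n(I2) = n(S2O3^2-)/2 = 3.435 × 10^-4 mol
From the 1:3 ratio, n(Cr2O7^2-) in the aliquot = 1/3 × 3.435 × 10^-4 = 1.145 × 10^-4 mol
[Cr2O7^2-] = 1.145 × 10^-4 / 0.02551 = 0.004489 mol/L

0.004489 mol/L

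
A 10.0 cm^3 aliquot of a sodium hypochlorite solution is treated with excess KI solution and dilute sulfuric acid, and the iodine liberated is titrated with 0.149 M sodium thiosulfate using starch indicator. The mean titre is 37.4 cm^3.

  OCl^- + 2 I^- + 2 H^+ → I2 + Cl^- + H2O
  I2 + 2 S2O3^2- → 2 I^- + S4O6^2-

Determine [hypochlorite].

0.279 M

n(S2O3^2-) = 0.0374 × 0.149 = 5.57 × 10^-3 mol
n(I2) = n(S2O3^2-)/2 = 2.79 × 10^-3 mol
n(OCl^-) in the aliquot = 2.79 × 10^-3 mol (1:1 ratio)
[OCl^-] = 2.79 × 10^-3 / 0.0100 = 0.279 mol/L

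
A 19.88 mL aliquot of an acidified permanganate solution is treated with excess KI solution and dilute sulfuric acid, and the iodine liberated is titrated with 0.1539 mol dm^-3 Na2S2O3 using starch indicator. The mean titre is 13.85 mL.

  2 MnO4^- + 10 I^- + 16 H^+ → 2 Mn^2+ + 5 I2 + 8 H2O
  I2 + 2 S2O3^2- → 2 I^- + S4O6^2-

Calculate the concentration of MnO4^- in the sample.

0.02144 mol/L

n(S2O3^2-) = 0.01385 × 0.1539 = 2.132 × 10^-3 mol
n(I2) = n(S2O3^2-)/2 = 1.066 × 10^-3 mol
From the 2:5 ratio, n(MnO4^-) in the aliquot = 2/5 × 1.066 × 10^-3 = 4.263 × 10^-4 mol
[MnO4^-] = 4.263 × 10^-4 / 0.01988 = 0.02144 mol/L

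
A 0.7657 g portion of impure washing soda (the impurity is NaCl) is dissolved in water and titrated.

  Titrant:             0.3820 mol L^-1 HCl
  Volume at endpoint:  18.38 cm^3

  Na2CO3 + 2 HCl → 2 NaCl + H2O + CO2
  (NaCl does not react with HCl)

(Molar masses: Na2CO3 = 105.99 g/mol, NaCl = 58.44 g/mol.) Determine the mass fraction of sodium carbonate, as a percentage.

n(HCl) = 0.01838 × 0.3820 = 7.021 × 10^-3 mol
Let x = n(Na2CO3), y = n(NaCl).
Titrant: 2x = 7.021 × 10^-3;  mass: 105.99x + 58.44y = 0.7657
Solving, x = 3.511 × 10^-3 mol, y = 6.735 × 10^-3 mol
mass of Na2CO3 = 3.511 × 10^-3 × 105.99 = 0.3721 g
% Na2CO3 = 0.3721 / 0.7657 × 100 = 48.59 %

48.59 %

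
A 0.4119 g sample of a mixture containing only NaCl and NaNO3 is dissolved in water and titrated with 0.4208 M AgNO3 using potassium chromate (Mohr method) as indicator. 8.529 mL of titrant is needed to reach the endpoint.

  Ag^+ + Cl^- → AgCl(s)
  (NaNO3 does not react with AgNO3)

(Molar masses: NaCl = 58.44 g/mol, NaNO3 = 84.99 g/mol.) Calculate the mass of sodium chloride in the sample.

0.2097 g

n(AgNO3) = 0.008529 × 0.4208 = 3.589 × 10^-3 mol
Let x = n(NaCl), y = n(NaNO3).
Titrant: 1x = 3.589 × 10^-3;  mass: 58.44x + 84.99y = 0.4119
Solving, x = 3.589 × 10^-3 mol, y = 2.379 × 10^-3 mol
mass of NaCl = 3.589 × 10^-3 × 58.44 = 0.2097 g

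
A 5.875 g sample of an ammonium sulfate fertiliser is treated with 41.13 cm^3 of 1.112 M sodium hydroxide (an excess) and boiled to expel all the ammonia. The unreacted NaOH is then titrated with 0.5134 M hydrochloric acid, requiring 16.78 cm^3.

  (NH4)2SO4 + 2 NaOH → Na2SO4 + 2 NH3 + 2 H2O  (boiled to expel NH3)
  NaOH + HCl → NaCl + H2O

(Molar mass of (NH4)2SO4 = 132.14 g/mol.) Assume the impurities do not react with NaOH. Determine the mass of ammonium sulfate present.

2.453 g

n(NaOH) added = 0.04113 × 1.112 = 0.04574 mol
n(HCl) used in back-titration = 0.01678 × 0.5134 = 8.615 × 10^-3 mol
n(NaOH) left over = 8.615 × 10^-3 mol (1:1 ratio)
n(NaOH) consumed by analyte = 0.04574 − 8.615 × 10^-3 = 0.03712 mol
From the 1:2 ratio, n((NH4)2SO4) = 1/2 × 0.03712 = 0.01856 mol
mass of (NH4)2SO4 = 0.01856 × 132.14 = 2.453 g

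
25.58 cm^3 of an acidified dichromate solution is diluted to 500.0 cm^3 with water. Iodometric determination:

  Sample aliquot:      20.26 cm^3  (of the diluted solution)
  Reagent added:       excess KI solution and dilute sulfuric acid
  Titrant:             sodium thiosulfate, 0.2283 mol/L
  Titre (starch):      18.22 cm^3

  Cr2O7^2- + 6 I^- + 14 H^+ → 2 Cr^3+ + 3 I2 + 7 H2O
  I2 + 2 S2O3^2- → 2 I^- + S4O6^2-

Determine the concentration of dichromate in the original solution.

0.6689 mol/L

n(S2O3^2-) = 0.01822 × 0.2283 = 4.160 × 10^-3 mol
n(I2) = n(S2O3^2-)/2 = 2.080 × 10^-3 mol
From the 1:3 ratio, n(Cr2O7^2-) in the aliquot = 1/3 × 2.080 × 10^-3 = 6.933 × 10^-4 mol
[Cr2O7^2-]_dilute = 6.933 × 10^-4 / 0.02026 = 0.03422 mol/L
[Cr2O7^2-]_original = 0.03422 × 500.0/25.58 = 0.6689 mol/L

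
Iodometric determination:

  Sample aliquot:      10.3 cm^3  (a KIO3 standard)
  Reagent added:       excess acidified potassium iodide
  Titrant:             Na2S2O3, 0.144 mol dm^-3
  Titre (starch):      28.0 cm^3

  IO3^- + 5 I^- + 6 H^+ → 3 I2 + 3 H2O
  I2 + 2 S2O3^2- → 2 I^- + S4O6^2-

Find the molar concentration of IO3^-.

n(S2O3^2-) = 0.0280 × 0.144 = 4.03 × 10^-3 mol
n(I2) = n(S2O3^2-)/2 = 2.02 × 10^-3 mol
From the 1:3 ratio, n(IO3^-) in the aliquot = 1/3 × 2.02 × 10^-3 = 6.72 × 10^-4 mol
[IO3^-] = 6.72 × 10^-4 / 0.0103 = 0.0652 mol/L

0.0652 mol/L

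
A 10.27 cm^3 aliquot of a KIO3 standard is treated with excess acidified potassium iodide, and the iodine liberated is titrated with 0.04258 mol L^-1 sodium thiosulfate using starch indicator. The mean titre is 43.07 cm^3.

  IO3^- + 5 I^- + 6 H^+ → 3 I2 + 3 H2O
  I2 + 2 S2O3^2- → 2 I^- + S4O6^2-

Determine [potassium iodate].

n(S2O3^2-) = 0.04307 × 0.04258 = 1.834 × 10^-3 mol
n(I2) = n(S2O3^2-)/2 = 9.170 × 10^-4 mol
From the 1:3 ratio, n(IO3^-) in the aliquot = 1/3 × 9.170 × 10^-4 = 3.057 × 10^-4 mol
[IO3^-] = 3.057 × 10^-4 / 0.01027 = 0.02976 mol/L

0.02976 mol/L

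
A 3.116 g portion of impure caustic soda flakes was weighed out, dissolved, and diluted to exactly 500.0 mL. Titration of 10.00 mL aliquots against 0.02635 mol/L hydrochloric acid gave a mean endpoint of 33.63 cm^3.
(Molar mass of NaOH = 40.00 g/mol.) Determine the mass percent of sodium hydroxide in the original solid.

56.88 %

NaOH + HCl → NaCl + H2O
n(HCl) per titration = 0.03363 × 0.02635 = 8.862 × 10^-4 mol
n(NaOH) in each aliquot = 8.862 × 10^-4 mol (1:1 ratio)
n(NaOH) in the whole flask = 8.862 × 10^-4 × 500.0/10.00 = 0.04431 mol
mass of NaOH = 0.04431 × 40.00 = 1.772 g
% NaOH = 1.772 / 3.116 × 100 = 56.88 %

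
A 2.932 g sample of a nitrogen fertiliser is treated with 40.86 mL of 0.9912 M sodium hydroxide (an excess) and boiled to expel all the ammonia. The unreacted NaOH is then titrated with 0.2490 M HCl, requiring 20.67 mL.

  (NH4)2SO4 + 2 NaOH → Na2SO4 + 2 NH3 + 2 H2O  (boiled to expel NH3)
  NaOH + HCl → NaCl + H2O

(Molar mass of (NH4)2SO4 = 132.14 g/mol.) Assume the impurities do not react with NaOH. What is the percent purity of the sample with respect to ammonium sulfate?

79.67 %

n(NaOH) added = 0.04086 × 0.9912 = 0.04050 mol
n(HCl) used in back-titration = 0.02067 × 0.2490 = 5.147 × 10^-3 mol
n(NaOH) left over = 5.147 × 10^-3 mol (1:1 ratio)
n(NaOH) consumed by analyte = 0.04050 − 5.147 × 10^-3 = 0.03535 mol
From the 1:2 ratio, n((NH4)2SO4) = 1/2 × 0.03535 = 0.01768 mol
mass of (NH4)2SO4 = 0.01768 × 132.14 = 2.336 g
% (NH4)2SO4 = 2.336 / 2.932 × 100 = 79.67 %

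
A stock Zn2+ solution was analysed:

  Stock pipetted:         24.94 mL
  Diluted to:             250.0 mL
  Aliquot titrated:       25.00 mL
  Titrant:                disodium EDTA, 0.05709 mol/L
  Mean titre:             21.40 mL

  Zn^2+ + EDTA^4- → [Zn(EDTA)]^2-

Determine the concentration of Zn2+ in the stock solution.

0.4899 mol/L

n(EDTA) = 0.02140 × 0.05709 = 1.222 × 10^-3 mol
n(Zn2+) in the aliquot = 1.222 × 10^-3 mol (1:1 ratio)
[Zn2+]_dilute = 1.222 × 10^-3 / 0.02500 = 0.04887 mol/L
Dilution factor = 250.0 / 24.94 = 10.02
[Zn2+]_stock = 0.04887 × 10.02 = 0.4899 mol/L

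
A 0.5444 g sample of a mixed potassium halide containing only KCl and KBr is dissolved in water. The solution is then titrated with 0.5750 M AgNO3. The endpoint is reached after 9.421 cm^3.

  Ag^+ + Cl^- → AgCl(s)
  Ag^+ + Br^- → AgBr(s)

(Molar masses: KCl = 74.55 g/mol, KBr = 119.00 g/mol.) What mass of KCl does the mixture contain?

0.1681 g

n(AgNO3) = 0.009421 × 0.5750 = 5.417 × 10^-3 mol
Let x = n(KCl), y = n(KBr).
Titrant: 1x + 1y = 5.417 × 10^-3;  mass: 74.55x + 119.00y = 0.5444
Solving, x = 2.255 × 10^-3 mol, y = 3.162 × 10^-3 mol
mass of KCl = 2.255 × 10^-3 × 74.55 = 0.1681 g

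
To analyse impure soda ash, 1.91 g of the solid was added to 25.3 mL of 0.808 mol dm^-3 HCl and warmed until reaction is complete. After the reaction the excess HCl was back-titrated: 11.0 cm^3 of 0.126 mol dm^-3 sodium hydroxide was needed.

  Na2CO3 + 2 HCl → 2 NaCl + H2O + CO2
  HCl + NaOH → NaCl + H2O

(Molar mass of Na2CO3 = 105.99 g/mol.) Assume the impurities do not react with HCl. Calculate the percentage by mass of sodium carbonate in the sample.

52.9 %

n(HCl) added = 0.0253 × 0.808 = 0.0204 mol
n(NaOH) used in back-titration = 0.0110 × 0.126 = 1.39 × 10^-3 mol
n(HCl) left over = 1.39 × 10^-3 mol (1:1 ratio)
n(HCl) consumed by analyte = 0.0204 − 1.39 × 10^-3 = 0.0191 mol
From the 1:2 ratio, n(Na2CO3) = 1/2 × 0.0191 = 9.53 × 10^-3 mol
mass of Na2CO3 = 9.53 × 10^-3 × 105.99 = 1.01 g
% Na2CO3 = 1.01 / 1.91 × 100 = 52.9 %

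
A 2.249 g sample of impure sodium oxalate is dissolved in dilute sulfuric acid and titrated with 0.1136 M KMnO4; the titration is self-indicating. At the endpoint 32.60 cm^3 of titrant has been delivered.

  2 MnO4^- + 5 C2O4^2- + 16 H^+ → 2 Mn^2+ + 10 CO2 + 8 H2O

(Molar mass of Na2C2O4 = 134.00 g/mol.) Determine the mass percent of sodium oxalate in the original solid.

55.16 %

n(KMnO4) = 0.03260 L × 0.1136 mol/L = 3.703 × 10^-3 mol
From the 5:2 ratio, n(Na2C2O4) = 5/2 × 3.703 × 10^-3 = 9.258 × 10^-3 mol
mass of Na2C2O4 = 9.258 × 10^-3 × 134.00 g/mol = 1.241 g
% Na2C2O4 = 1.241 / 2.249 × 100 = 55.16 %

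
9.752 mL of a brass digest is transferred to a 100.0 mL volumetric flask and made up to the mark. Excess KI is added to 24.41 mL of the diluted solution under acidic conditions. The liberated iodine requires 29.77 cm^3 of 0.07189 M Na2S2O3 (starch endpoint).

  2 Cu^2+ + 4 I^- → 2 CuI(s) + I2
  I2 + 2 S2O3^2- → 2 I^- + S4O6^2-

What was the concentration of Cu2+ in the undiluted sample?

n(S2O3^2-) = 0.02977 × 0.07189 = 2.140 × 10^-3 mol
n(I2) = n(S2O3^2-)/2 = 1.070 × 10^-3 mol
From the 2:1 ratio, n(Cu2+) in the aliquot = 2/1 × 1.070 × 10^-3 = 2.140 × 10^-3 mol
[Cu2+]_dilute = 2.140 × 10^-3 / 0.02441 = 0.08768 mol/L
[Cu2+]_original = 0.08768 × 100.0/9.752 = 0.8991 mol/L

0.8991 M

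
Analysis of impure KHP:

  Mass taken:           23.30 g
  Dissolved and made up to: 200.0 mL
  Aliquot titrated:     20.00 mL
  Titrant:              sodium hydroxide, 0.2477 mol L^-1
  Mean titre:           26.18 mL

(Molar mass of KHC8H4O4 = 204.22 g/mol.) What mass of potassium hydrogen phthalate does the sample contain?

KHC8H4O4 + NaOH → KNaC8H4O4 + H2O
n(NaOH) per titration = 0.02618 × 0.2477 = 6.485 × 10^-3 mol
n(KHC8H4O4) in each aliquot = 6.485 × 10^-3 mol (1:1 ratio)
n(KHC8H4O4) in the whole flask = 6.485 × 10^-3 × 200.0/20.00 = 0.06485 mol
mass of KHC8H4O4 = 0.06485 × 204.22 = 13.24 g

13.24 g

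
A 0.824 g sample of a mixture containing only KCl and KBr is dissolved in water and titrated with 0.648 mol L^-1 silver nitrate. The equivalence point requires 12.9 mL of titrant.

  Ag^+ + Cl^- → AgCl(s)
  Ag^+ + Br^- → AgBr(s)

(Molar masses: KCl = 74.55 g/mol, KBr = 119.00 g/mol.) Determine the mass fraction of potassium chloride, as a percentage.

34.8 %

n(AgNO3) = 0.0129 × 0.648 = 8.36 × 10^-3 mol
Let x = n(KCl), y = n(KBr).
Titrant: 1x + 1y = 8.36 × 10^-3;  mass: 74.55x + 119.00y = 0.824
Solving, x = 3.84 × 10^-3 mol, y = 4.52 × 10^-3 mol
mass of KCl = 3.84 × 10^-3 × 74.55 = 0.286 g
% KCl = 0.286 / 0.824 × 100 = 34.8 %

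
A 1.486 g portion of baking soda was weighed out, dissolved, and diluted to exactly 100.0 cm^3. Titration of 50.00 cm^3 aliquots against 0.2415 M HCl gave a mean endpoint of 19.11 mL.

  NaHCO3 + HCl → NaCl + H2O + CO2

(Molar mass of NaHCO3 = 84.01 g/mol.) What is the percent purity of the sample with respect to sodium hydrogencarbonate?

n(HCl) per titration = 0.01911 × 0.2415 = 4.615 × 10^-3 mol
n(NaHCO3) in each aliquot = 4.615 × 10^-3 mol (1:1 ratio)
n(NaHCO3) in the whole flask = 4.615 × 10^-3 × 100.0/50.00 = 9.230 × 10^-3 mol
mass of NaHCO3 = 9.230 × 10^-3 × 84.01 = 0.7754 g
% NaHCO3 = 0.7754 / 1.486 × 100 = 52.18 %

52.18 %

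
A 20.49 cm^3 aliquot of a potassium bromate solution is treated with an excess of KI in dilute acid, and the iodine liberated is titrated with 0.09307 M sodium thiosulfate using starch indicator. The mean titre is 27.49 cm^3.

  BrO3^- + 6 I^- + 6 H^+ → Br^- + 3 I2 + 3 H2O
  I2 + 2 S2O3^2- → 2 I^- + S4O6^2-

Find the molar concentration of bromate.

n(S2O3^2-) = 0.02749 × 0.09307 = 2.558 × 10^-3 mol
n(I2) = n(S2O3^2-)/2 = 1.279 × 10^-3 mol
From the 1:3 ratio, n(BrO3^-) in the aliquot = 1/3 × 1.279 × 10^-3 = 4.264 × 10^-4 mol
[BrO3^-] = 4.264 × 10^-4 / 0.02049 = 0.02081 mol/L

0.02081 M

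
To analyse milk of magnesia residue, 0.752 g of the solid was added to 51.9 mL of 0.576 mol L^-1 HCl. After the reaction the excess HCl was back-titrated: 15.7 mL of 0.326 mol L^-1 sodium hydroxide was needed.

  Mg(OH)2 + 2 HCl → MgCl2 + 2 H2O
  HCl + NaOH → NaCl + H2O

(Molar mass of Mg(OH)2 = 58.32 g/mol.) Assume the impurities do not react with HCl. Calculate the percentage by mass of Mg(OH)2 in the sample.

96.1 %

n(HCl) added = 0.0519 × 0.576 = 0.0299 mol
n(NaOH) used in back-titration = 0.0157 × 0.326 = 5.12 × 10^-3 mol
n(HCl) left over = 5.12 × 10^-3 mol (1:1 ratio)
n(HCl) consumed by analyte = 0.0299 − 5.12 × 10^-3 = 0.0248 mol
From the 1:2 ratio, n(Mg(OH)2) = 1/2 × 0.0248 = 0.0124 mol
mass of Mg(OH)2 = 0.0124 × 58.32 = 0.722 g
% Mg(OH)2 = 0.722 / 0.752 × 100 = 96.1 %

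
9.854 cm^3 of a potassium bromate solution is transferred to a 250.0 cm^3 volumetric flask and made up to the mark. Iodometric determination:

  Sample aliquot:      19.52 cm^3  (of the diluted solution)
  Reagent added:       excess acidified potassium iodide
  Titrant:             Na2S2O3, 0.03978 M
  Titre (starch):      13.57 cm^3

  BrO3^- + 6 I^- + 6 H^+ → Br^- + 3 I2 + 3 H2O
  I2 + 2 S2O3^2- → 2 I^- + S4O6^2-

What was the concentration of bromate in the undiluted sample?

n(S2O3^2-) = 0.01357 × 0.03978 = 5.398 × 10^-4 mol
n(I2) = n(S2O3^2-)/2 = 2.699 × 10^-4 mol
From the 1:3 ratio, n(BrO3^-) in the aliquot = 1/3 × 2.699 × 10^-4 = 8.997 × 10^-5 mol
[BrO3^-]_dilute = 8.997 × 10^-5 / 0.01952 = 0.004609 mol/L
[BrO3^-]_original = 0.004609 × 250.0/9.854 = 0.1169 mol/L

0.1169 M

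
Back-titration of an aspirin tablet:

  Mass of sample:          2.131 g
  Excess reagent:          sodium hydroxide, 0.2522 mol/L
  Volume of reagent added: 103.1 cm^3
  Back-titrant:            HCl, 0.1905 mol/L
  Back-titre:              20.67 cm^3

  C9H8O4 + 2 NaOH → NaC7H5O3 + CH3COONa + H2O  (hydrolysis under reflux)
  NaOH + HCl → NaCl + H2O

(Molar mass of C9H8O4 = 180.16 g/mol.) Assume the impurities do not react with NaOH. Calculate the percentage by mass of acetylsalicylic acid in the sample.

93.27 %

n(NaOH) added = 0.1031 × 0.2522 = 0.02600 mol
n(HCl) used in back-titration = 0.02067 × 0.1905 = 3.938 × 10^-3 mol
n(NaOH) left over = 3.938 × 10^-3 mol (1:1 ratio)
n(NaOH) consumed by analyte = 0.02600 − 3.938 × 10^-3 = 0.02206 mol
From the 1:2 ratio, n(C9H8O4) = 1/2 × 0.02206 = 0.01103 mol
mass of C9H8O4 = 0.01103 × 180.16 = 1.988 g
% C9H8O4 = 1.988 / 2.131 × 100 = 93.27 %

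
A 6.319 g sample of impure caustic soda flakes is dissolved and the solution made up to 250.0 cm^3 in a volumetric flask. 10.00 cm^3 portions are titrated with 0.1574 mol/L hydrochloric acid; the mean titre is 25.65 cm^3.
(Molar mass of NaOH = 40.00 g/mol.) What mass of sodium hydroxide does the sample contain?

4.037 g

NaOH + HCl → NaCl + H2O
n(HCl) per titration = 0.02565 × 0.1574 = 4.037 × 10^-3 mol
n(NaOH) in each aliquot = 4.037 × 10^-3 mol (1:1 ratio)
n(NaOH) in the whole flask = 4.037 × 10^-3 × 250.0/10.00 = 0.1009 mol
mass of NaOH = 0.1009 × 40.00 = 4.037 g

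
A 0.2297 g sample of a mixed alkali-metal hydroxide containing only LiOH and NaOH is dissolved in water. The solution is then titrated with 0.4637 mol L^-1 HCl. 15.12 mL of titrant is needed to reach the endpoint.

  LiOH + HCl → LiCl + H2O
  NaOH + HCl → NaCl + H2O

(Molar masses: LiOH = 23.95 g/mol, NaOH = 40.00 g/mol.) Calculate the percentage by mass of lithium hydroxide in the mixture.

32.97 %

n(HCl) = 0.01512 × 0.4637 = 7.011 × 10^-3 mol
Let x = n(LiOH), y = n(NaOH).
Titrant: 1x + 1y = 7.011 × 10^-3;  mass: 23.95x + 40.00y = 0.2297
Solving, x = 3.162 × 10^-3 mol, y = 3.849 × 10^-3 mol
mass of LiOH = 3.162 × 10^-3 × 23.95 = 0.07572 g
% LiOH = 0.07572 / 0.2297 × 100 = 32.97 %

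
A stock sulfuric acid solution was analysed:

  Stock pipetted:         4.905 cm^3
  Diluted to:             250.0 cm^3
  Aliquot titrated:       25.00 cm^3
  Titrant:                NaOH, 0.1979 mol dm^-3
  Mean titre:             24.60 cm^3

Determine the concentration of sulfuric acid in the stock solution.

H2SO4 + 2 NaOH → Na2SO4 + 2 H2O
n(NaOH) = 0.02460 × 0.1979 = 4.868 × 10^-3 mol
From the 1:2 ratio, n(H2SO4) in the aliquot = 1/2 × 4.868 × 10^-3 = 2.434 × 10^-3 mol
[H2SO4]_dilute = 2.434 × 10^-3 / 0.02500 = 0.09737 mol/L
Dilution factor = 250.0 / 4.905 = 50.97
[H2SO4]_stock = 0.09737 × 50.97 = 4.963 mol/L

4.963 mol/L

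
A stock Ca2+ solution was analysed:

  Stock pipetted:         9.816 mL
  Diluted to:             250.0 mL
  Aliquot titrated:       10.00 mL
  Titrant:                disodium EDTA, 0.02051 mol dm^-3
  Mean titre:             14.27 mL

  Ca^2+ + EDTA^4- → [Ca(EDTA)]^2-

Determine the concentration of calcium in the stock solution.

0.7454 mol/L

n(EDTA) = 0.01427 × 0.02051 = 2.927 × 10^-4 mol
n(Ca2+) in the aliquot = 2.927 × 10^-4 mol (1:1 ratio)
[Ca2+]_dilute = 2.927 × 10^-4 / 0.01000 = 0.02927 mol/L
Dilution factor = 250.0 / 9.816 = 25.47
[Ca2+]_stock = 0.02927 × 25.47 = 0.7454 mol/L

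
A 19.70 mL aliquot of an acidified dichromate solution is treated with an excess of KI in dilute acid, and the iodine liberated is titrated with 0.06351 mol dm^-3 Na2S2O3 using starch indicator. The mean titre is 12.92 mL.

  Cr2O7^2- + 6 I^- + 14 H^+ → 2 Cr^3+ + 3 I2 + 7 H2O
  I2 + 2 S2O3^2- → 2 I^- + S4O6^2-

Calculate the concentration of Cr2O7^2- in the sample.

0.006942 mol/L

n(S2O3^2-) = 0.01292 × 0.06351 = 8.205 × 10^-4 mol
n(I2) = n(S2O3^2-)/2 = 4.103 × 10^-4 mol
From the 1:3 ratio, n(Cr2O7^2-) in the aliquot = 1/3 × 4.103 × 10^-4 = 1.368 × 10^-4 mol
[Cr2O7^2-] = 1.368 × 10^-4 / 0.01970 = 0.006942 mol/L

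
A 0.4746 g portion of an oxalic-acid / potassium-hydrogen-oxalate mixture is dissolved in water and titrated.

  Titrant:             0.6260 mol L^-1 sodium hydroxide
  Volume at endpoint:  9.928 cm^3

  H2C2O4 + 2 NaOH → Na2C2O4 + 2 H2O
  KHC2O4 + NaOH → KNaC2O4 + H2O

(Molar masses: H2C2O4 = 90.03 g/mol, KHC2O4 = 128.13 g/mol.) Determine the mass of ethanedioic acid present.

0.1742 g

n(NaOH) = 0.009928 × 0.6260 = 6.215 × 10^-3 mol
Let x = n(H2C2O4), y = n(KHC2O4).
Titrant: 2x + 1y = 6.215 × 10^-3;  mass: 90.03x + 128.13y = 0.4746
Solving, x = 1.935 × 10^-3 mol, y = 2.344 × 10^-3 mol
mass of H2C2O4 = 1.935 × 10^-3 × 90.03 = 0.1742 g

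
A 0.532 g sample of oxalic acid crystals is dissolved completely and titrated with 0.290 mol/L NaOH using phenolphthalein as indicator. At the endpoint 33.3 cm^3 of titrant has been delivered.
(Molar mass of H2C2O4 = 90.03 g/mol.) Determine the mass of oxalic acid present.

0.435 g

H2C2O4 + 2 NaOH → Na2C2O4 + 2 H2O
n(NaOH) = 0.0333 L × 0.290 mol/L = 9.66 × 10^-3 mol
From the 1:2 ratio, n(H2C2O4) = 1/2 × 9.66 × 10^-3 = 4.83 × 10^-3 mol
mass of H2C2O4 = 4.83 × 10^-3 × 90.03 g/mol = 0.435 g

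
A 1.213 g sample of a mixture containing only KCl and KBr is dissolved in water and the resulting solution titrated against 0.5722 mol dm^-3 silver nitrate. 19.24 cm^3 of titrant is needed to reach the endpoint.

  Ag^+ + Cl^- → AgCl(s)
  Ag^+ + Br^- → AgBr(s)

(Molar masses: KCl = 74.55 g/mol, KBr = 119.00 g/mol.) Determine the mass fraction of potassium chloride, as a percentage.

13.42 %

n(AgNO3) = 0.01924 × 0.5722 = 0.01101 mol
Let x = n(KCl), y = n(KBr).
Titrant: 1x + 1y = 0.01101;  mass: 74.55x + 119.00y = 1.213
Solving, x = 2.184 × 10^-3 mol, y = 8.825 × 10^-3 mol
mass of KCl = 2.184 × 10^-3 × 74.55 = 0.1628 g
% KCl = 0.1628 / 1.213 × 100 = 13.42 %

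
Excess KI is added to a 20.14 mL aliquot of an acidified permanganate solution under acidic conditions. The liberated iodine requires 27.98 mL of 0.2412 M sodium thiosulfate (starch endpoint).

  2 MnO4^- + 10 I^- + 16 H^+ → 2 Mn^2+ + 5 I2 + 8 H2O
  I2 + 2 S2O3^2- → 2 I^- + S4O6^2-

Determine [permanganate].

0.06702 M

n(S2O3^2-) = 0.02798 × 0.2412 = 6.749 × 10^-3 mol
n(I2) = n(S2O3^2-)/2 = 3.374 × 10^-3 mol
From the 2:5 ratio, n(MnO4^-) in the aliquot = 2/5 × 3.374 × 10^-3 = 1.350 × 10^-3 mol
[MnO4^-] = 1.350 × 10^-3 / 0.02014 = 0.06702 mol/L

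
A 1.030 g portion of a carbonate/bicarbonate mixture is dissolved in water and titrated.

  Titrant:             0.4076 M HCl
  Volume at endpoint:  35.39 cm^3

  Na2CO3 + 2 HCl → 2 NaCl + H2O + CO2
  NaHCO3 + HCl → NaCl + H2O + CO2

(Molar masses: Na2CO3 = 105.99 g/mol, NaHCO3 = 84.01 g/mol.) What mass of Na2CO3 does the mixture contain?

n(HCl) = 0.03539 × 0.4076 = 0.01442 mol
Let x = n(Na2CO3), y = n(NaHCO3).
Titrant: 2x + 1y = 0.01442;  mass: 105.99x + 84.01y = 1.030
Solving, x = 2.932 × 10^-3 mol, y = 8.562 × 10^-3 mol
mass of Na2CO3 = 2.932 × 10^-3 × 105.99 = 0.3107 g

0.3107 g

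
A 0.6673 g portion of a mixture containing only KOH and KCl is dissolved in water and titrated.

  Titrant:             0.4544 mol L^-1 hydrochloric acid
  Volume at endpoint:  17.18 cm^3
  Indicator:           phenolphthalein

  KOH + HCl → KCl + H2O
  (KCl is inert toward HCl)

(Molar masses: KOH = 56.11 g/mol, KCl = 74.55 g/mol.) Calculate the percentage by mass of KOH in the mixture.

65.64 %

n(HCl) = 0.01718 × 0.4544 = 7.807 × 10^-3 mol
Let x = n(KOH), y = n(KCl).
Titrant: 1x = 7.807 × 10^-3;  mass: 56.11x + 74.55y = 0.6673
Solving, x = 7.807 × 10^-3 mol, y = 3.075 × 10^-3 mol
mass of KOH = 7.807 × 10^-3 × 56.11 = 0.4380 g
% KOH = 0.4380 / 0.6673 × 100 = 65.64 %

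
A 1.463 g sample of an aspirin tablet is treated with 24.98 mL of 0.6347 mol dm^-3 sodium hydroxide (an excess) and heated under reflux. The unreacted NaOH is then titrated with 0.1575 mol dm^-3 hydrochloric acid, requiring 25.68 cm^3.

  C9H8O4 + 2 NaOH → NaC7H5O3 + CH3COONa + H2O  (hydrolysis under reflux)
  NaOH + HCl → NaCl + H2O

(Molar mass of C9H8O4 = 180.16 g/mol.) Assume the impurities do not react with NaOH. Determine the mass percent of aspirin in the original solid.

n(NaOH) added = 0.02498 × 0.6347 = 0.01585 mol
n(HCl) used in back-titration = 0.02568 × 0.1575 = 4.045 × 10^-3 mol
n(NaOH) left over = 4.045 × 10^-3 mol (1:1 ratio)
n(NaOH) consumed by analyte = 0.01585 − 4.045 × 10^-3 = 0.01181 mol
From the 1:2 ratio, n(C9H8O4) = 1/2 × 0.01181 = 5.905 × 10^-3 mol
mass of C9H8O4 = 5.905 × 10^-3 × 180.16 = 1.064 g
% C9H8O4 = 1.064 / 1.463 × 100 = 72.72 %

72.72 %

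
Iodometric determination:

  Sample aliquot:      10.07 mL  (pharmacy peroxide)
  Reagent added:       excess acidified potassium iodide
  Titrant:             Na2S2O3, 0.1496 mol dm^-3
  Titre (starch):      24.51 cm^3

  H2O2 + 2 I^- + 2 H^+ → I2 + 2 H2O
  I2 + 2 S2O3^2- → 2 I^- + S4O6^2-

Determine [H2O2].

0.1821 mol/L

n(S2O3^2-) = 0.02451 × 0.1496 = 3.667 × 10^-3 mol
n(I2) = n(S2O3^2-)/2 = 1.833 × 10^-3 mol
n(H2O2) in the aliquot = 1.833 × 10^-3 mol (1:1 ratio)
[H2O2] = 1.833 × 10^-3 / 0.01007 = 0.1821 mol/L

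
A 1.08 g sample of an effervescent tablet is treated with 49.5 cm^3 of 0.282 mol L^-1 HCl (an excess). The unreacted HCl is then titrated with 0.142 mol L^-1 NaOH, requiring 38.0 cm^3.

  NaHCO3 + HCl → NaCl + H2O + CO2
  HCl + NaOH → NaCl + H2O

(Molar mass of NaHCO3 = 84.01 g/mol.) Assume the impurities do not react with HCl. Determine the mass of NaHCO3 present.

n(HCl) added = 0.0495 × 0.282 = 0.0140 mol
n(NaOH) used in back-titration = 0.0380 × 0.142 = 5.40 × 10^-3 mol
n(HCl) left over = 5.40 × 10^-3 mol (1:1 ratio)
n(HCl) consumed by analyte = 0.0140 − 5.40 × 10^-3 = 8.56 × 10^-3 mol
n(NaHCO3) = 8.56 × 10^-3 mol (1:1 ratio)
mass of NaHCO3 = 8.56 × 10^-3 × 84.01 = 0.719 g

0.719 g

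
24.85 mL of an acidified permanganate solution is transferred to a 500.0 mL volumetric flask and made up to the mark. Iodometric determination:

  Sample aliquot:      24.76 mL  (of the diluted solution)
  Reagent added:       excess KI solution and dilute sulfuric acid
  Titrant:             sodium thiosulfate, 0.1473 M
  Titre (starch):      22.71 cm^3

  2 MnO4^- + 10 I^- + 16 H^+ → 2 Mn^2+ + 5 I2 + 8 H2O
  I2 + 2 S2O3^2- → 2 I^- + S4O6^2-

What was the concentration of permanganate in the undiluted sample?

n(S2O3^2-) = 0.02271 × 0.1473 = 3.345 × 10^-3 mol
n(I2) = n(S2O3^2-)/2 = 1.673 × 10^-3 mol
From the 2:5 ratio, n(MnO4^-) in the aliquot = 2/5 × 1.673 × 10^-3 = 6.690 × 10^-4 mol
[MnO4^-]_dilute = 6.690 × 10^-4 / 0.02476 = 0.02702 mol/L
[MnO4^-]_original = 0.02702 × 500.0/24.85 = 0.5437 mol/L

0.5437 M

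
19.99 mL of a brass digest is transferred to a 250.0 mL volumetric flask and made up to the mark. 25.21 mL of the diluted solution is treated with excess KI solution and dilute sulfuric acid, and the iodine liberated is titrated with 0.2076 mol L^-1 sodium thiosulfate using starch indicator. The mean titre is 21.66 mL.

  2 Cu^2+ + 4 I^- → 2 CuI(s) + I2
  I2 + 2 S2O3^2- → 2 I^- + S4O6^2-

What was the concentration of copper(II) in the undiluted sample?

n(S2O3^2-) = 0.02166 × 0.2076 = 4.497 × 10^-3 mol
n(I2) = n(S2O3^2-)/2 = 2.248 × 10^-3 mol
From the 2:1 ratio, n(Cu2+) in the aliquot = 2/1 × 2.248 × 10^-3 = 4.497 × 10^-3 mol
[Cu2+]_dilute = 4.497 × 10^-3 / 0.02521 = 0.1784 mol/L
[Cu2+]_original = 0.1784 × 250.0/19.99 = 2.231 mol/L

2.231 mol/L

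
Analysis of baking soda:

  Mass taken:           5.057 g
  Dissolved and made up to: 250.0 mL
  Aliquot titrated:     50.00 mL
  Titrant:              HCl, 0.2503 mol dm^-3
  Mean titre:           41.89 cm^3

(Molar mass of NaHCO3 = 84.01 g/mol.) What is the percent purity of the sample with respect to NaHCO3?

87.09 %

NaHCO3 + HCl → NaCl + H2O + CO2
n(HCl) per titration = 0.04189 × 0.2503 = 0.01049 mol
n(NaHCO3) in each aliquot = 0.01049 mol (1:1 ratio)
n(NaHCO3) in the whole flask = 0.01049 × 250.0/50.00 = 0.05243 mol
mass of NaHCO3 = 0.05243 × 84.01 = 4.404 g
% NaHCO3 = 4.404 / 5.057 × 100 = 87.09 %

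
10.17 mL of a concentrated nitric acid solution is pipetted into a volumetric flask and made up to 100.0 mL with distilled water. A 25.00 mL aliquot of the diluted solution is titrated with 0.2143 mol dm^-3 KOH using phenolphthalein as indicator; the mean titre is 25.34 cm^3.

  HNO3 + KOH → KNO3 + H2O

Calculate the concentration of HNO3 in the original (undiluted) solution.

n(KOH) = 0.02534 × 0.2143 = 5.430 × 10^-3 mol
n(HNO3) in the aliquot = 5.430 × 10^-3 mol (1:1 ratio)
[HNO3]_dilute = 5.430 × 10^-3 / 0.02500 = 0.2172 mol/L
Dilution factor = 100.0 / 10.17 = 9.833
[HNO3]_stock = 0.2172 × 9.833 = 2.136 mol/L

2.136 mol/L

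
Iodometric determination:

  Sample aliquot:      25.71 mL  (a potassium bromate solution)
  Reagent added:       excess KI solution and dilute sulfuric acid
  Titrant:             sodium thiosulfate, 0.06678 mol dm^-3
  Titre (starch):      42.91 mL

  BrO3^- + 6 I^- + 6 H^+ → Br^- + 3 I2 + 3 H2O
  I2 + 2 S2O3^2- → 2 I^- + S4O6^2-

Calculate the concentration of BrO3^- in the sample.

n(S2O3^2-) = 0.04291 × 0.06678 = 2.866 × 10^-3 mol
n(I2) = n(S2O3^2-)/2 = 1.433 × 10^-3 mol
From the 1:3 ratio, n(BrO3^-) in the aliquot = 1/3 × 1.433 × 10^-3 = 4.776 × 10^-4 mol
[BrO3^-] = 4.776 × 10^-4 / 0.02571 = 0.01858 mol/L

0.01858 mol/L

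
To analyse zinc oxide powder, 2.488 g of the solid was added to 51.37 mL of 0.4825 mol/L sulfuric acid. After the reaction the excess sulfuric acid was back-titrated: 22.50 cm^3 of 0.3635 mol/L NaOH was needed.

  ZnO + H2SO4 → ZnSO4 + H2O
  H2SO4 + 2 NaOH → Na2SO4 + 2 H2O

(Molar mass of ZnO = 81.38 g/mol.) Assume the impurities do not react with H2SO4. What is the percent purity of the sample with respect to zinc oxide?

67.70 %

n(H2SO4) added = 0.05137 × 0.4825 = 0.02479 mol
n(NaOH) used in back-titration = 0.02250 × 0.3635 = 8.179 × 10^-3 mol
From the 1:2 ratio, n(H2SO4) left over = 1/2 × 8.179 × 10^-3 = 4.089 × 10^-3 mol
n(H2SO4) consumed by analyte = 0.02479 − 4.089 × 10^-3 = 0.02070 mol
n(ZnO) = 0.02070 mol (1:1 ratio)
mass of ZnO = 0.02070 × 81.38 = 1.684 g
% ZnO = 1.684 / 2.488 × 100 = 67.70 %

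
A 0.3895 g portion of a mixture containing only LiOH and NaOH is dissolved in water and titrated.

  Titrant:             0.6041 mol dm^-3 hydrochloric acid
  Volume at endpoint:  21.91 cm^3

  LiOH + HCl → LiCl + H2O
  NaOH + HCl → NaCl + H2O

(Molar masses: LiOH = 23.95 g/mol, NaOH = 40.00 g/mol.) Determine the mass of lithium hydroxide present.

n(HCl) = 0.02191 × 0.6041 = 0.01324 mol
Let x = n(LiOH), y = n(NaOH).
Titrant: 1x + 1y = 0.01324;  mass: 23.95x + 40.00y = 0.3895
Solving, x = 8.719 × 10^-3 mol, y = 4.517 × 10^-3 mol
mass of LiOH = 8.719 × 10^-3 × 23.95 = 0.2088 g

0.2088 g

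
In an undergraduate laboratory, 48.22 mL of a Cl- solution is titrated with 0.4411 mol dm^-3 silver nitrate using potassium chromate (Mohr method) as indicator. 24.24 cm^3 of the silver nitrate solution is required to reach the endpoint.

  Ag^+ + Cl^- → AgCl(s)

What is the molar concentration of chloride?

n(AgNO3) = 0.02424 L × 0.4411 mol/L = 0.01069 mol
n(Cl-) = 0.01069 mol (1:1 mole ratio)
[Cl-] = 0.01069 mol / 0.04822 L = 0.2217 mol/L

0.2217 mol/L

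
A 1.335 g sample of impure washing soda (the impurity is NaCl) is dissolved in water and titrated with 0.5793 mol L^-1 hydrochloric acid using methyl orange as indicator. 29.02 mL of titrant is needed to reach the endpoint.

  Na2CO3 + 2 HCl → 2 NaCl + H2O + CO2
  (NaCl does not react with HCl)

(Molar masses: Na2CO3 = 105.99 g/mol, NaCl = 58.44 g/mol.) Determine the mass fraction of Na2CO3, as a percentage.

66.74 %

n(HCl) = 0.02902 × 0.5793 = 0.01681 mol
Let x = n(Na2CO3), y = n(NaCl).
Titrant: 2x = 0.01681;  mass: 105.99x + 58.44y = 1.335
Solving, x = 8.406 × 10^-3 mol, y = 7.599 × 10^-3 mol
mass of Na2CO3 = 8.406 × 10^-3 × 105.99 = 0.8909 g
% Na2CO3 = 0.8909 / 1.335 × 100 = 66.74 %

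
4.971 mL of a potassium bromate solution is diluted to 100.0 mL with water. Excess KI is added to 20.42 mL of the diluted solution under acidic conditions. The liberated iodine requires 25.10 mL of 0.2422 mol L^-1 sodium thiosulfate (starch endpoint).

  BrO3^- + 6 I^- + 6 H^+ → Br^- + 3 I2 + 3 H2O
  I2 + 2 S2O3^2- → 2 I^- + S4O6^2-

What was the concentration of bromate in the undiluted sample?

n(S2O3^2-) = 0.02510 × 0.2422 = 6.079 × 10^-3 mol
n(I2) = n(S2O3^2-)/2 = 3.040 × 10^-3 mol
From the 1:3 ratio, n(BrO3^-) in the aliquot = 1/3 × 3.040 × 10^-3 = 1.013 × 10^-3 mol
[BrO3^-]_dilute = 1.013 × 10^-3 / 0.02042 = 0.04962 mol/L
[BrO3^-]_original = 0.04962 × 100.0/4.971 = 0.9982 mol/L

0.9982 mol/L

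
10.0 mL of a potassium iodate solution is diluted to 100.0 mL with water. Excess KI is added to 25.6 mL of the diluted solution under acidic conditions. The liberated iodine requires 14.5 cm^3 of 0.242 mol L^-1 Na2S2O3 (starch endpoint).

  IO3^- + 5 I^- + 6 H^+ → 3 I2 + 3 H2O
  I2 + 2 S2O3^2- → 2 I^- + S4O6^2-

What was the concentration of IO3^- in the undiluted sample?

n(S2O3^2-) = 0.0145 × 0.242 = 3.51 × 10^-3 mol
n(I2) = n(S2O3^2-)/2 = 1.75 × 10^-3 mol
From the 1:3 ratio, n(IO3^-) in the aliquot = 1/3 × 1.75 × 10^-3 = 5.85 × 10^-4 mol
[IO3^-]_dilute = 5.85 × 10^-4 / 0.0256 = 0.0228 mol/L
[IO3^-]_original = 0.0228 × 100.0/10.0 = 0.228 mol/L

0.228 mol/L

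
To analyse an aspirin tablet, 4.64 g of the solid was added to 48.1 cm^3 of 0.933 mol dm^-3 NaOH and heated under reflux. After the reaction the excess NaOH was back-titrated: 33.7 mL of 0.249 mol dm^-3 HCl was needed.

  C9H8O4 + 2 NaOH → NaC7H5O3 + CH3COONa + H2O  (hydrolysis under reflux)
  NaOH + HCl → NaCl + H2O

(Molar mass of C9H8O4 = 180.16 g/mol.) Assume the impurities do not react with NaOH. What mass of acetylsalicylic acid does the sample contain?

3.29 g

n(NaOH) added = 0.0481 × 0.933 = 0.0449 mol
n(HCl) used in back-titration = 0.0337 × 0.249 = 8.39 × 10^-3 mol
n(NaOH) left over = 8.39 × 10^-3 mol (1:1 ratio)
n(NaOH) consumed by analyte = 0.0449 − 8.39 × 10^-3 = 0.0365 mol
From the 1:2 ratio, n(C9H8O4) = 1/2 × 0.0365 = 0.0182 mol
mass of C9H8O4 = 0.0182 × 180.16 = 3.29 g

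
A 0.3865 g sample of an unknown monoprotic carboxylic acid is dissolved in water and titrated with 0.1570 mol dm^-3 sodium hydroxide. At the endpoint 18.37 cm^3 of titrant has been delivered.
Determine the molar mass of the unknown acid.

134.0 g/mol

n(NaOH) = 0.01837 L × 0.1570 mol/L = 2.884 × 10^-3 mol
n(HA) = 2.884 × 10^-3 mol (1:1 ratio)
M = m / n = 0.3865 g / 2.884 × 10^-3 mol = 134.0 g/mol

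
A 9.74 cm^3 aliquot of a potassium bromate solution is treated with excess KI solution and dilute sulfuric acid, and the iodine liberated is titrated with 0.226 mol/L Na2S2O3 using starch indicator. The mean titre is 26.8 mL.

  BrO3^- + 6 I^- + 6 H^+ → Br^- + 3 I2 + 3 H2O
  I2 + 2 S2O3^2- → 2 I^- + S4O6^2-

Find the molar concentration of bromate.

0.104 mol/L

n(S2O3^2-) = 0.0268 × 0.226 = 6.06 × 10^-3 mol
n(I2) = n(S2O3^2-)/2 = 3.03 × 10^-3 mol
From the 1:3 ratio, n(BrO3^-) in the aliquot = 1/3 × 3.03 × 10^-3 = 1.01 × 10^-3 mol
[BrO3^-] = 1.01 × 10^-3 / 0.00974 = 0.104 mol/L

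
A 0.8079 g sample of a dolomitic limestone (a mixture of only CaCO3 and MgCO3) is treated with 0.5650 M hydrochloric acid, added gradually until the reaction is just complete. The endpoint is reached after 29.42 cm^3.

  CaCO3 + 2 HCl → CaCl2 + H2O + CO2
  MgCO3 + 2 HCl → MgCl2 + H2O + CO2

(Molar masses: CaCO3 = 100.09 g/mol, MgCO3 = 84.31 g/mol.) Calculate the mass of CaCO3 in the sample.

0.6799 g

n(HCl) = 0.02942 × 0.5650 = 0.01662 mol
Let x = n(CaCO3), y = n(MgCO3).
Titrant: 2x + 2y = 0.01662;  mass: 100.09x + 84.31y = 0.8079
Solving, x = 6.793 × 10^-3 mol, y = 1.519 × 10^-3 mol
mass of CaCO3 = 6.793 × 10^-3 × 100.09 = 0.6799 g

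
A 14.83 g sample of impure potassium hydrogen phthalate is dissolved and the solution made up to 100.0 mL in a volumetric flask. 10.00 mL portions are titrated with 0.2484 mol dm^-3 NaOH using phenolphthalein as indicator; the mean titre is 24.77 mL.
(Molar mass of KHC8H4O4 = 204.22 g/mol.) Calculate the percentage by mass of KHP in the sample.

KHC8H4O4 + NaOH → KNaC8H4O4 + H2O
n(NaOH) per titration = 0.02477 × 0.2484 = 6.153 × 10^-3 mol
n(KHC8H4O4) in each aliquot = 6.153 × 10^-3 mol (1:1 ratio)
n(KHC8H4O4) in the whole flask = 6.153 × 10^-3 × 100.0/10.00 = 0.06153 mol
mass of KHC8H4O4 = 0.06153 × 204.22 = 12.57 g
% KHC8H4O4 = 12.57 / 14.83 × 100 = 84.73 %

84.73 %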